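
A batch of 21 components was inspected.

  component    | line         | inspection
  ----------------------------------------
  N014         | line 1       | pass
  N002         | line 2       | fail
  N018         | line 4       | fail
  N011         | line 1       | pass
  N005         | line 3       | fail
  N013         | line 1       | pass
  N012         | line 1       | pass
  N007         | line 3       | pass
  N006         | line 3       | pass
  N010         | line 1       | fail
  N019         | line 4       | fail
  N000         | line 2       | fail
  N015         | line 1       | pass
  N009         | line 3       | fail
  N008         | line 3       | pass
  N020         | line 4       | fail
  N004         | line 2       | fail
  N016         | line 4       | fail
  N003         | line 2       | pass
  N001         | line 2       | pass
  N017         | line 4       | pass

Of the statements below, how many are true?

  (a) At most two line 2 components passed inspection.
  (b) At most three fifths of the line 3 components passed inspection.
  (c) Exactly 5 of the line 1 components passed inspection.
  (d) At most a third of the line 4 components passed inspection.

(a) line 2: |A| = 5, |A ∩ B| = 2; needs |A ∩ B| ≤ 2 — true.
(b) line 3: |A| = 5, |A ∩ B| = 3; needs |A ∩ B| / |A| ≤ 3/5 — true.
(c) line 1: |A| = 6, |A ∩ B| = 5; needs |A ∩ B| = 5 — true.
(d) line 4: |A| = 5, |A ∩ B| = 1; needs |A ∩ B| / |A| ≤ 1/3 — true.

4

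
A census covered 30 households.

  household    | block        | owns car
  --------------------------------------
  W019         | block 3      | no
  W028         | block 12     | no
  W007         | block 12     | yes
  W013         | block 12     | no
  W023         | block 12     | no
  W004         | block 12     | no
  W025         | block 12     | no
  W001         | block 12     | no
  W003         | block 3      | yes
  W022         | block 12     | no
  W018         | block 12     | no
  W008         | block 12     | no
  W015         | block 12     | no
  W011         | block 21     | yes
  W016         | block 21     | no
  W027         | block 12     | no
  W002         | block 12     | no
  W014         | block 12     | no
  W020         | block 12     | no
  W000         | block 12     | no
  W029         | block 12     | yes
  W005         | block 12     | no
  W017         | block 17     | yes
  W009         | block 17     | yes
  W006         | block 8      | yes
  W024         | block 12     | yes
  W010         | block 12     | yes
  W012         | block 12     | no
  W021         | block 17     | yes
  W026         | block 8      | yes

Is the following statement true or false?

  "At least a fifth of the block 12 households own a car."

False

The determiner here denotes the relation: |A ∩ B| / |A| ≥ 1/5.
|A| = 21, |A ∩ B| = 4, |A ∖ B| = 17.
|A ∩ B|/|A| = 4/21, so the statement is false.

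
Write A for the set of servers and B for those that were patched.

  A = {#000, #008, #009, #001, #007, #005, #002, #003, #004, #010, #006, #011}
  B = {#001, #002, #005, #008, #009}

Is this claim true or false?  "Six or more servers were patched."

False

Truth condition: |A ∩ B| ≥ 6.
A (the restrictor) = {#000, #008, #009, #001, #007, #005, #002, #003, #004, #010, #006, #011}, |A| = 12.
A ∩ B = {#008, #009, #001, #005, #002}, so |A ∩ B| = 5.
|A ∩ B| = 5, so the statement is false.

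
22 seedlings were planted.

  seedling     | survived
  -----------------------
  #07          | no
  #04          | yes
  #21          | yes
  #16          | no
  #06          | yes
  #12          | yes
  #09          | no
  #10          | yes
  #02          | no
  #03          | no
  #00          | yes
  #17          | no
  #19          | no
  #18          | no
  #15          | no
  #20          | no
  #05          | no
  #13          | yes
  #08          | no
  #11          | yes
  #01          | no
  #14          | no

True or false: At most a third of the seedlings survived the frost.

Truth condition: |A ∩ B| / |A| ≤ 1/3.
|A| = 22, |A ∩ B| = 8, |A ∖ B| = 14.
|A ∩ B|/|A| = 8/22, so the statement is false.

False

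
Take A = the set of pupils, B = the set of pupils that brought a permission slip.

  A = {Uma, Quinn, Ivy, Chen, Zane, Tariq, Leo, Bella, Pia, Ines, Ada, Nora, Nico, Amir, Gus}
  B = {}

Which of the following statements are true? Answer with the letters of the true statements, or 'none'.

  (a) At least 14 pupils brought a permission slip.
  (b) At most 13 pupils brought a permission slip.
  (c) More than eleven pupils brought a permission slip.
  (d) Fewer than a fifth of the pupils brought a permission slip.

(b), (d)

|A| = 15, |A ∩ B| = 0, |A ∖ B| = 15.
(a) |A ∩ B| ≥ 14: fails.
(b) |A ∩ B| ≤ 13: holds.
(c) |A ∩ B| > 11: fails.
(d) |A ∩ B| / |A| < 1/5: holds.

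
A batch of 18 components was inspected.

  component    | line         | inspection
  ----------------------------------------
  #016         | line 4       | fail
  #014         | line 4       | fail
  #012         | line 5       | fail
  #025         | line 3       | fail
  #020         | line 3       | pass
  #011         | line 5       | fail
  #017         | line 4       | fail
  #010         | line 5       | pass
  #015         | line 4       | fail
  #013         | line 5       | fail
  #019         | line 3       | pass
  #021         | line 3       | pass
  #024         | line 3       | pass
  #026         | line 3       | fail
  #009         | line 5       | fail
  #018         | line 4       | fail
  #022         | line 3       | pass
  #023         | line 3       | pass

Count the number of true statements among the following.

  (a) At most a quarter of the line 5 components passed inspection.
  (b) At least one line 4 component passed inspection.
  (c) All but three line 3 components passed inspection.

1

(a) line 5: |A| = 5, |A ∩ B| = 1; needs |A ∩ B| / |A| ≤ 1/4 — true.
(b) line 4: |A| = 5, |A ∩ B| = 0; needs A ∩ B ≠ ∅ (|A ∩ B| ≥ 1) — false.
(c) line 3: |A| = 8, |A ∩ B| = 6; needs |A ∖ B| = 3 — false.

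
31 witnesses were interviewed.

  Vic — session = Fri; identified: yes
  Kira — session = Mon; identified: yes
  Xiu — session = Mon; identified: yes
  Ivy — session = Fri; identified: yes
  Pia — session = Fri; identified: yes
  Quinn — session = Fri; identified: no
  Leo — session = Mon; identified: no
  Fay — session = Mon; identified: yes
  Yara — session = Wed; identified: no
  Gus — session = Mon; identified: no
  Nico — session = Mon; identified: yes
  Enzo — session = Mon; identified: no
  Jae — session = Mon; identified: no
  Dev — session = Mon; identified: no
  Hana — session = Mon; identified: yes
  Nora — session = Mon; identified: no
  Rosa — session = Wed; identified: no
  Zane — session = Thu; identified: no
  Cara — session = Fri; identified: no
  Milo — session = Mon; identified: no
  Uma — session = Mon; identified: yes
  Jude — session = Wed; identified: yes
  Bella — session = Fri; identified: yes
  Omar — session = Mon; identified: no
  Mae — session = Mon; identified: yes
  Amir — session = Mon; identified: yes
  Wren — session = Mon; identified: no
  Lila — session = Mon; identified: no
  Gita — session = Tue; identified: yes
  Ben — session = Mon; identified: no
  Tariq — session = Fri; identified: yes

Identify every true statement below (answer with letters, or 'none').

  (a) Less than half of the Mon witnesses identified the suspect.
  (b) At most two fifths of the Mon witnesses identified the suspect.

(a)

|A| = 19, |A ∩ B| = 8, |A ∖ B| = 11.
(a) |A ∩ B| < |A ∖ B|: holds.
(b) |A ∩ B| / |A| ≤ 2/5: fails.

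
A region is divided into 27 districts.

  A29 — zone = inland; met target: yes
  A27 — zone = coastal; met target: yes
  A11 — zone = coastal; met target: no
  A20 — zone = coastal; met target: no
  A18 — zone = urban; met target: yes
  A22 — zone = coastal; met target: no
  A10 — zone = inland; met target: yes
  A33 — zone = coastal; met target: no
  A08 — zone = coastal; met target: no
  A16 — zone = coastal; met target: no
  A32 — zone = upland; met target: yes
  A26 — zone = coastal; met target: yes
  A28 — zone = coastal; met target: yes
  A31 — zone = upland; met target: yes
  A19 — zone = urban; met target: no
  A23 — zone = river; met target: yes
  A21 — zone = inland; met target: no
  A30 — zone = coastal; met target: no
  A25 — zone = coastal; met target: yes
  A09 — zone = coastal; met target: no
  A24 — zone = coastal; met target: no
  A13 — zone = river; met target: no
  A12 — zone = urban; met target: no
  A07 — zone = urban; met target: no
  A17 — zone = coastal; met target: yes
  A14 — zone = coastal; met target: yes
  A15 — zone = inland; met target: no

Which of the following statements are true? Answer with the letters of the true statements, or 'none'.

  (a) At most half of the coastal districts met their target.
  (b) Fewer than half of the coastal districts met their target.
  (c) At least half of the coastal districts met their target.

|A| = 15, |A ∩ B| = 6, |A ∖ B| = 9.
(a) |A ∩ B| ≤ |A ∖ B|: holds.
(b) |A ∩ B| < |A ∖ B|: holds.
(c) |A ∩ B| ≥ |A ∖ B|: fails.

(a), (b)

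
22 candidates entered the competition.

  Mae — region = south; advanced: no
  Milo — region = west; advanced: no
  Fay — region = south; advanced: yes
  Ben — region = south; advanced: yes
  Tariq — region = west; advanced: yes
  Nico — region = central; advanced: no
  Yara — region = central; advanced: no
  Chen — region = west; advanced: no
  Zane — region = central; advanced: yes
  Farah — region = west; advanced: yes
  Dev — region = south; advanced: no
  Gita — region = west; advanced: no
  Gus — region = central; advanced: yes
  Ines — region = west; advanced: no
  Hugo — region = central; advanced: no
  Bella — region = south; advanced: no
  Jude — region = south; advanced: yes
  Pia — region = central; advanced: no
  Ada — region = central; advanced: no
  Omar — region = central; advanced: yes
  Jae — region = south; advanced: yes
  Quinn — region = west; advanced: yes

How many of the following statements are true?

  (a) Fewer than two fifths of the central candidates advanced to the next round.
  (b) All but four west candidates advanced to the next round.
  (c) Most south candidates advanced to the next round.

(a) central: |A| = 8, |A ∩ B| = 3; needs |A ∩ B| / |A| < 2/5 — true.
(b) west: |A| = 7, |A ∩ B| = 3; needs |A ∖ B| = 4 — true.
(c) south: |A| = 7, |A ∩ B| = 4; needs |A ∩ B| > |A ∖ B| — true.

3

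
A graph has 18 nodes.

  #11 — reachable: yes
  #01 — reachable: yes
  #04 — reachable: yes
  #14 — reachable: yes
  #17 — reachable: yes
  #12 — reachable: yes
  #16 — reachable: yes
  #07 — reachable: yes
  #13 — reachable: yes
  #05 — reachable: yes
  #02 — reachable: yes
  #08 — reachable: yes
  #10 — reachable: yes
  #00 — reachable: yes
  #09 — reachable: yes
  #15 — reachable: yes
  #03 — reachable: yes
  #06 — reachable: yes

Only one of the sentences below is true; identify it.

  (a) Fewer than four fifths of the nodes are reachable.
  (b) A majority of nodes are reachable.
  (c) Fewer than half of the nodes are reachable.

(b)

|A| = 18, |A ∩ B| = 18, |A ∖ B| = 0.
(a) requires |A ∩ B| / |A| < 4/5: false.
(b) requires |A ∩ B| > |A ∖ B|: true.
(c) requires |A ∩ B| < |A ∖ B|: false.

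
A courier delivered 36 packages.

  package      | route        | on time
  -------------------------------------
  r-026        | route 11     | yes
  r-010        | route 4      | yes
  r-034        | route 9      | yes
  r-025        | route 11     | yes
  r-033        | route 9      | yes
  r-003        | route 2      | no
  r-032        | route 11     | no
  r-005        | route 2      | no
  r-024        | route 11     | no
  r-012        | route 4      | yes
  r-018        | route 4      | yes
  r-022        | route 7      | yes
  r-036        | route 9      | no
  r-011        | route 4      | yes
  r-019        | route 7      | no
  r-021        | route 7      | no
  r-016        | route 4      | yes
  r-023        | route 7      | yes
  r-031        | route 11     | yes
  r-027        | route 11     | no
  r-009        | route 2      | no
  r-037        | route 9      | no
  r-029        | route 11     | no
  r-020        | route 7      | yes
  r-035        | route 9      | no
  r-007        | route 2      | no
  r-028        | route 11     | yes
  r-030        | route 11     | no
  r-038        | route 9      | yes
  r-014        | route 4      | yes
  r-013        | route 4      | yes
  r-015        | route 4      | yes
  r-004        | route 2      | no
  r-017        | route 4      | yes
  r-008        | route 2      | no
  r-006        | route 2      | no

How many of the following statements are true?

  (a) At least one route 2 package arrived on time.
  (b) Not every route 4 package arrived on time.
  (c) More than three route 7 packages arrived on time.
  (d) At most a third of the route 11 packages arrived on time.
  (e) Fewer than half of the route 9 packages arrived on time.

0

(a) route 2: |A| = 7, |A ∩ B| = 0; needs A ∩ B ≠ ∅ (|A ∩ B| ≥ 1) — false.
(b) route 4: |A| = 9, |A ∩ B| = 9; needs A ⊄ B (|A ∖ B| ≥ 1) — false.
(c) route 7: |A| = 5, |A ∩ B| = 3; needs |A ∩ B| > 3 — false.
(d) route 11: |A| = 9, |A ∩ B| = 4; needs |A ∩ B| / |A| ≤ 1/3 — false.
(e) route 9: |A| = 6, |A ∩ B| = 3; needs |A ∩ B| < |A ∖ B| — false.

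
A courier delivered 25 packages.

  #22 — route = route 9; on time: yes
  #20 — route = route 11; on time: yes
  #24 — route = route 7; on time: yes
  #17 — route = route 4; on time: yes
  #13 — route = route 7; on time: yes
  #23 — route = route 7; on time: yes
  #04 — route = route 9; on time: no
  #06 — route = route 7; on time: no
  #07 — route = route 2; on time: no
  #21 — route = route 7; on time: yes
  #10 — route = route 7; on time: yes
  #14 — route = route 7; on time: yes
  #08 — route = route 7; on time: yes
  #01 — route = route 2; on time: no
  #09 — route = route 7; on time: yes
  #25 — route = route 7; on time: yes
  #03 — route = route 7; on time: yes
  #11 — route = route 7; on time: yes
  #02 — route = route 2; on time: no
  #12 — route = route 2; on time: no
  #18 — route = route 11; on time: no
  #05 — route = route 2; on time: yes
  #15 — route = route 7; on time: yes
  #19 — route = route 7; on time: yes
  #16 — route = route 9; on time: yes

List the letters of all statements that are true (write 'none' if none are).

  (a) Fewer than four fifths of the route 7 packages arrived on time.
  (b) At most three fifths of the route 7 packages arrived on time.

|A| = 14, |A ∩ B| = 13, |A ∖ B| = 1.
(a) |A ∩ B| / |A| < 4/5: fails.
(b) |A ∩ B| / |A| ≤ 3/5: fails.

none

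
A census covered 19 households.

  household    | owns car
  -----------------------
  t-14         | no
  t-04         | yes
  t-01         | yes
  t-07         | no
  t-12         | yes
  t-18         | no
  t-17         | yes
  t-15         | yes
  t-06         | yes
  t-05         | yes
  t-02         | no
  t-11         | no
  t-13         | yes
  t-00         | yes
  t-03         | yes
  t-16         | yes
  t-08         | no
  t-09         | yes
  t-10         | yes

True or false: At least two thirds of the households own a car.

True

Truth condition: |A ∩ B| / |A| ≥ 2/3.
|A| = 19, |A ∩ B| = 13, |A ∖ B| = 6.
|A ∩ B|/|A| = 13/19, so the statement is true.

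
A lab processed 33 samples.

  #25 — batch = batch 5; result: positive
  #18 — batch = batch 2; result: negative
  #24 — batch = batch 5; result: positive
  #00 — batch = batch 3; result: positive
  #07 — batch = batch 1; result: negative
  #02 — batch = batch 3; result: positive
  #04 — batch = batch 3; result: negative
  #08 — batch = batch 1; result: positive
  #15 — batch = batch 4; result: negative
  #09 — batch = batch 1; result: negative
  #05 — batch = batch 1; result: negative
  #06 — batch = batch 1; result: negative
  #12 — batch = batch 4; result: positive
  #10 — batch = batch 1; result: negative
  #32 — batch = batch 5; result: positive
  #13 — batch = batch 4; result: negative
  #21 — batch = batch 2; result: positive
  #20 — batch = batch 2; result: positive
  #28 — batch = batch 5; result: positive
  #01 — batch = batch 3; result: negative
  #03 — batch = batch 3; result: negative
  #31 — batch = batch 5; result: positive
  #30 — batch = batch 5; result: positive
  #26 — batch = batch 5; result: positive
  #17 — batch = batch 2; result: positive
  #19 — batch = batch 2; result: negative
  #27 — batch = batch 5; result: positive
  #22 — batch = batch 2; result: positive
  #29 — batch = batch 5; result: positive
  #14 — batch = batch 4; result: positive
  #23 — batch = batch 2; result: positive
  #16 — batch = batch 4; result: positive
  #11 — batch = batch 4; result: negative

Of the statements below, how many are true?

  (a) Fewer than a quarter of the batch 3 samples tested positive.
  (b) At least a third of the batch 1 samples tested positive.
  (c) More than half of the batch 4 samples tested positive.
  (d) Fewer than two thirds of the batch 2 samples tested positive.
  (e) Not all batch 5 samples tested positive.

0

(a) batch 3: |A| = 5, |A ∩ B| = 2; needs |A ∩ B| / |A| < 1/4 — false.
(b) batch 1: |A| = 6, |A ∩ B| = 1; needs |A ∩ B| / |A| ≥ 1/3 — false.
(c) batch 4: |A| = 6, |A ∩ B| = 3; needs |A ∩ B| > |A ∖ B| — false.
(d) batch 2: |A| = 7, |A ∩ B| = 5; needs |A ∩ B| / |A| < 2/3 — false.
(e) batch 5: |A| = 9, |A ∩ B| = 9; needs A ⊄ B (|A ∖ B| ≥ 1) — false.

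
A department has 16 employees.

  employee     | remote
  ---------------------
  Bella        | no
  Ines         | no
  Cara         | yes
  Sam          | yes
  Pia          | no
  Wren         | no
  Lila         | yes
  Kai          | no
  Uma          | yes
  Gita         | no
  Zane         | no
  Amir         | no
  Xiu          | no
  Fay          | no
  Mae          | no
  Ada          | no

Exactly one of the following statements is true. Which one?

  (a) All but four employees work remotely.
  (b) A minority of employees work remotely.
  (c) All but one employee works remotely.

(b)

|A| = 16, |A ∩ B| = 4, |A ∖ B| = 12.
(a) requires |A ∖ B| = 4: false.
(b) requires |A ∩ B| < |A ∖ B|: true.
(c) requires |A ∖ B| = 1: false.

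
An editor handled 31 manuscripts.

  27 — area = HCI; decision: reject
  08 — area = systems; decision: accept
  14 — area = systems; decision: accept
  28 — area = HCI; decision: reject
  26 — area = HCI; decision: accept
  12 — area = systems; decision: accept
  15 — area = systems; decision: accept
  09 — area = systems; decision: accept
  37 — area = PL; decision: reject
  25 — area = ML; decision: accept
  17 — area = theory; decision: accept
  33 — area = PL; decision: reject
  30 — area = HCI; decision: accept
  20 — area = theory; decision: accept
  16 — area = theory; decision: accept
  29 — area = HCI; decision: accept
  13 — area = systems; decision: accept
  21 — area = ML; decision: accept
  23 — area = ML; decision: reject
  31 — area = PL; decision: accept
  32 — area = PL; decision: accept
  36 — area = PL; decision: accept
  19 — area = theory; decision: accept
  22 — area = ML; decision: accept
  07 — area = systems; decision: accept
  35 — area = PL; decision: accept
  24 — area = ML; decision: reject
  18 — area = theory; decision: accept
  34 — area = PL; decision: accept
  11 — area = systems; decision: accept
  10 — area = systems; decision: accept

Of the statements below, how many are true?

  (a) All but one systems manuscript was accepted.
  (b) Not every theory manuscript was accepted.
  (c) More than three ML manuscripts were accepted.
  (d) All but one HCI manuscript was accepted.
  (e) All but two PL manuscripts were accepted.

1

(a) systems: |A| = 9, |A ∩ B| = 9; needs |A ∖ B| = 1 — false.
(b) theory: |A| = 5, |A ∩ B| = 5; needs A ⊄ B (|A ∖ B| ≥ 1) — false.
(c) ML: |A| = 5, |A ∩ B| = 3; needs |A ∩ B| > 3 — false.
(d) HCI: |A| = 5, |A ∩ B| = 3; needs |A ∖ B| = 1 — false.
(e) PL: |A| = 7, |A ∩ B| = 5; needs |A ∖ B| = 2 — true.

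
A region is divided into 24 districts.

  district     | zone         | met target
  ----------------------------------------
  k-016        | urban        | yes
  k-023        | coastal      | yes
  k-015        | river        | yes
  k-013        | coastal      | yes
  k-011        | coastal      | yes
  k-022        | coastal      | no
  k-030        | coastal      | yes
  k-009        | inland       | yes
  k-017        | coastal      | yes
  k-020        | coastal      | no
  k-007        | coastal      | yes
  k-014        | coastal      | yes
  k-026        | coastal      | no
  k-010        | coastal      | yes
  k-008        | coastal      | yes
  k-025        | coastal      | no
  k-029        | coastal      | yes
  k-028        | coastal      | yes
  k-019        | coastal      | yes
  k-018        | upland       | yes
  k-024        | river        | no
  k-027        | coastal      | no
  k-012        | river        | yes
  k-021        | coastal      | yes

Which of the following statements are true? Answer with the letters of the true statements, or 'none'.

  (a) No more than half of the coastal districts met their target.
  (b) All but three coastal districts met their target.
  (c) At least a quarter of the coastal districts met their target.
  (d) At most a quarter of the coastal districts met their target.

|A| = 18, |A ∩ B| = 13, |A ∖ B| = 5.
(a) |A ∩ B| ≤ |A ∖ B|: fails.
(b) |A ∖ B| = 3: fails.
(c) |A ∩ B| / |A| ≥ 1/4: holds.
(d) |A ∩ B| / |A| ≤ 1/4: fails.

(c)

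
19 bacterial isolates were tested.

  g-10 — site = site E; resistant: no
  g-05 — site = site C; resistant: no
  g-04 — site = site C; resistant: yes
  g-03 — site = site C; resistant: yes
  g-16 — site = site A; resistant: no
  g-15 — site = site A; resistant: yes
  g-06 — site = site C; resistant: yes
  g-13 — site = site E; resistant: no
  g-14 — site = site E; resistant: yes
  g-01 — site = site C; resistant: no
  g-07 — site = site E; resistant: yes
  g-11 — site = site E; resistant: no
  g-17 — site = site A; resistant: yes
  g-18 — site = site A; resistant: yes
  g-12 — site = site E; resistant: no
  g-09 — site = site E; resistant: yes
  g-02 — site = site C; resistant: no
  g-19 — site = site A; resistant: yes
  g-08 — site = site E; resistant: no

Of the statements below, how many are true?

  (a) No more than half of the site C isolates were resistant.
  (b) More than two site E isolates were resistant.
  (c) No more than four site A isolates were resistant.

3

(a) site C: |A| = 6, |A ∩ B| = 3; needs |A ∩ B| ≤ |A ∖ B| — true.
(b) site E: |A| = 8, |A ∩ B| = 3; needs |A ∩ B| > 2 — true.
(c) site A: |A| = 5, |A ∩ B| = 4; needs |A ∩ B| ≤ 4 — true.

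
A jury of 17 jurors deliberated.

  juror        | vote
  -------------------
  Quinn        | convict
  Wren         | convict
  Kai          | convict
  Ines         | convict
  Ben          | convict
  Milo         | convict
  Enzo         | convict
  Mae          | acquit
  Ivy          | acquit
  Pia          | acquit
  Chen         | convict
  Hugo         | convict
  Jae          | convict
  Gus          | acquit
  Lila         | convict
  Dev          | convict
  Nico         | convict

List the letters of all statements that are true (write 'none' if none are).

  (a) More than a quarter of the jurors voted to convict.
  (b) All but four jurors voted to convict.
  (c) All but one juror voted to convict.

|A| = 17, |A ∩ B| = 13, |A ∖ B| = 4.
(a) |A ∩ B| / |A| > 1/4: holds.
(b) |A ∖ B| = 4: holds.
(c) |A ∖ B| = 1: fails.

(a), (b)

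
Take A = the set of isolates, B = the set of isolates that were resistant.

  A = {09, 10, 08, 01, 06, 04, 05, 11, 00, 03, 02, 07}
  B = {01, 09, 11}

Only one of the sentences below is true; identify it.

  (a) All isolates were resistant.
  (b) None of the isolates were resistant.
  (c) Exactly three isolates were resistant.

(c)

|A| = 12, |A ∩ B| = 3, |A ∖ B| = 9.
(a) requires A ⊆ B, i.e. every element of A is in B (|A ∖ B| = 0): false.
(b) requires A ∩ B = ∅ (|A ∩ B| = 0): false.
(c) requires |A ∩ B| = 3: true.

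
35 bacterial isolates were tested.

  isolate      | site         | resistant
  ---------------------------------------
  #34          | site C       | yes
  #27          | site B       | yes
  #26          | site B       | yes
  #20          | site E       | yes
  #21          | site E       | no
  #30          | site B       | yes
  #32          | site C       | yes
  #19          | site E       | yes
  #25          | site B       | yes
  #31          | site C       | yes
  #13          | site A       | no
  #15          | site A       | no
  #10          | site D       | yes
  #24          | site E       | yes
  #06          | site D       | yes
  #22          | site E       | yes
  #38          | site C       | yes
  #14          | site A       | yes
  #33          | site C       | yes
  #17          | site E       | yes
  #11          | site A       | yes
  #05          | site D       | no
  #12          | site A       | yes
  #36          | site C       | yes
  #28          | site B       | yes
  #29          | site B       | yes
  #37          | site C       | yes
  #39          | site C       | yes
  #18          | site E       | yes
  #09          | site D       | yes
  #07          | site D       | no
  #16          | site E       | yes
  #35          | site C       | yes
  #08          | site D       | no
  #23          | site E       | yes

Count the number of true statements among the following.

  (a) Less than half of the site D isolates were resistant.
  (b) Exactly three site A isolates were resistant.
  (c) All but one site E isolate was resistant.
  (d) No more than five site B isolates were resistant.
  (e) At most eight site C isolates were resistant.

2

(a) site D: |A| = 6, |A ∩ B| = 3; needs |A ∩ B| < |A ∖ B| — false.
(b) site A: |A| = 5, |A ∩ B| = 3; needs |A ∩ B| = 3 — true.
(c) site E: |A| = 9, |A ∩ B| = 8; needs |A ∖ B| = 1 — true.
(d) site B: |A| = 6, |A ∩ B| = 6; needs |A ∩ B| ≤ 5 — false.
(e) site C: |A| = 9, |A ∩ B| = 9; needs |A ∩ B| ≤ 8 — false.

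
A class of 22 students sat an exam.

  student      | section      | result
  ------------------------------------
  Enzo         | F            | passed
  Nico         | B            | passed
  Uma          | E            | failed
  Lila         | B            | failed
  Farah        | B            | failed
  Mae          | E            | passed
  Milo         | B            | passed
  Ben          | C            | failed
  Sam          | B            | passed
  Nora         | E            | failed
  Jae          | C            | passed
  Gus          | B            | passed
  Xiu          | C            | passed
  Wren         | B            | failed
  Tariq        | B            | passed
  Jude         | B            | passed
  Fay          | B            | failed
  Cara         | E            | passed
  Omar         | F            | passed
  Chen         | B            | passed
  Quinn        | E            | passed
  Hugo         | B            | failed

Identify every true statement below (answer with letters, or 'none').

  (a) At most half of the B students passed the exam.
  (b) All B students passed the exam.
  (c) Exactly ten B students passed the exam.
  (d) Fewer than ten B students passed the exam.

(d)

|A| = 12, |A ∩ B| = 7, |A ∖ B| = 5.
(a) |A ∩ B| ≤ |A ∖ B|: fails.
(b) A ⊆ B, i.e. every element of A is in B (|A ∖ B| = 0): fails.
(c) |A ∩ B| = 10: fails.
(d) |A ∩ B| < 10: holds.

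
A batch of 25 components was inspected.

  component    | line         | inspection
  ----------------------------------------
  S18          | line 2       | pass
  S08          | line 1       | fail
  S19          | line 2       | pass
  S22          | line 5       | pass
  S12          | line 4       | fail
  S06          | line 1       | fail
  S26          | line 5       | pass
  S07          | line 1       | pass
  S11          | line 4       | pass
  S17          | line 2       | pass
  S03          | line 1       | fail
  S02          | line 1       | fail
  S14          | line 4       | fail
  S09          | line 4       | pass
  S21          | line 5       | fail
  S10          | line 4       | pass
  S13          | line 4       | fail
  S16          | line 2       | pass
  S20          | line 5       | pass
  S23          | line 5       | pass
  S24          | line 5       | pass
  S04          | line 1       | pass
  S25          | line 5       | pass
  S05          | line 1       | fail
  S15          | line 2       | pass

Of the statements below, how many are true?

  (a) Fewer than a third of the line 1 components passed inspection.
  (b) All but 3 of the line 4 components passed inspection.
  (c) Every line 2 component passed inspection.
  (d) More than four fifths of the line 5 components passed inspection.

(a) line 1: |A| = 7, |A ∩ B| = 2; needs |A ∩ B| / |A| < 1/3 — true.
(b) line 4: |A| = 6, |A ∩ B| = 3; needs |A ∖ B| = 3 — true.
(c) line 2: |A| = 5, |A ∩ B| = 5; needs A ⊆ B, i.e. every element of A is in B (|A ∖ B| = 0) — true.
(d) line 5: |A| = 7, |A ∩ B| = 6; needs |A ∩ B| / |A| > 4/5 — true.

4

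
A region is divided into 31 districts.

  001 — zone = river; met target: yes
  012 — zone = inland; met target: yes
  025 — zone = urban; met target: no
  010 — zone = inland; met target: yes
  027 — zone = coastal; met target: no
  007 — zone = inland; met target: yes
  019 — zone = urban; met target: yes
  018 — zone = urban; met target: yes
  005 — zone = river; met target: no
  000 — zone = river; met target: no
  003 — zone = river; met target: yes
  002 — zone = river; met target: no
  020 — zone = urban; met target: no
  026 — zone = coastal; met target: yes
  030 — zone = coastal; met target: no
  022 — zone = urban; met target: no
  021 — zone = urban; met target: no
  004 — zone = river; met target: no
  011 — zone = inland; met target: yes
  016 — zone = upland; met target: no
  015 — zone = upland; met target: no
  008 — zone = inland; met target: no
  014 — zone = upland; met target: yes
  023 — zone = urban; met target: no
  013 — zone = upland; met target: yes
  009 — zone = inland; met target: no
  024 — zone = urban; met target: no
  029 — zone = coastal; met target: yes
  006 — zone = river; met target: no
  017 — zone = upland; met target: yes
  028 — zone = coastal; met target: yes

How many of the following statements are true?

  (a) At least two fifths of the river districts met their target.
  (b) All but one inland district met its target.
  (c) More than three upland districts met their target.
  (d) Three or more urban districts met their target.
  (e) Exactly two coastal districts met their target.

(a) river: |A| = 7, |A ∩ B| = 2; needs |A ∩ B| / |A| ≥ 2/5 — false.
(b) inland: |A| = 6, |A ∩ B| = 4; needs |A ∖ B| = 1 — false.
(c) upland: |A| = 5, |A ∩ B| = 3; needs |A ∩ B| > 3 — false.
(d) urban: |A| = 8, |A ∩ B| = 2; needs |A ∩ B| ≥ 3 — false.
(e) coastal: |A| = 5, |A ∩ B| = 3; needs |A ∩ B| = 2 — false.

0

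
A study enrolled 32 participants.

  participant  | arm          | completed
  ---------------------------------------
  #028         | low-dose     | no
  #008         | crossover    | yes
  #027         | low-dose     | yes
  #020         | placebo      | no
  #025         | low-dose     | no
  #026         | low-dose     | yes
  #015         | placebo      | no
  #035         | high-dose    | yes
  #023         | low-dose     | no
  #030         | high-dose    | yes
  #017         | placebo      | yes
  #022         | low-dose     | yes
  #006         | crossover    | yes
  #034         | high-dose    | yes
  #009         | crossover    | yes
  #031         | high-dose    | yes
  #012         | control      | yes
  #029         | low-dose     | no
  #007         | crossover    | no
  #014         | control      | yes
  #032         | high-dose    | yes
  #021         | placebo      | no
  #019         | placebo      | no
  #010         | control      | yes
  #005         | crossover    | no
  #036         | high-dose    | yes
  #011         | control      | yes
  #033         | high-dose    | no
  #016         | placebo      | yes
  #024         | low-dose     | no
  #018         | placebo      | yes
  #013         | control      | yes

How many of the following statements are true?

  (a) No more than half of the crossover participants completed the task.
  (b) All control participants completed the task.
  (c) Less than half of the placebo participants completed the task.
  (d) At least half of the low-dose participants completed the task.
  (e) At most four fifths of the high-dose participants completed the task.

(a) crossover: |A| = 5, |A ∩ B| = 3; needs |A ∩ B| ≤ |A ∖ B| — false.
(b) control: |A| = 5, |A ∩ B| = 5; needs A ⊆ B, i.e. every element of A is in B (|A ∖ B| = 0) — true.
(c) placebo: |A| = 7, |A ∩ B| = 3; needs |A ∩ B| < |A ∖ B| — true.
(d) low-dose: |A| = 8, |A ∩ B| = 3; needs |A ∩ B| ≥ |A ∖ B| — false.
(e) high-dose: |A| = 7, |A ∩ B| = 6; needs |A ∩ B| / |A| ≤ 4/5 — false.

2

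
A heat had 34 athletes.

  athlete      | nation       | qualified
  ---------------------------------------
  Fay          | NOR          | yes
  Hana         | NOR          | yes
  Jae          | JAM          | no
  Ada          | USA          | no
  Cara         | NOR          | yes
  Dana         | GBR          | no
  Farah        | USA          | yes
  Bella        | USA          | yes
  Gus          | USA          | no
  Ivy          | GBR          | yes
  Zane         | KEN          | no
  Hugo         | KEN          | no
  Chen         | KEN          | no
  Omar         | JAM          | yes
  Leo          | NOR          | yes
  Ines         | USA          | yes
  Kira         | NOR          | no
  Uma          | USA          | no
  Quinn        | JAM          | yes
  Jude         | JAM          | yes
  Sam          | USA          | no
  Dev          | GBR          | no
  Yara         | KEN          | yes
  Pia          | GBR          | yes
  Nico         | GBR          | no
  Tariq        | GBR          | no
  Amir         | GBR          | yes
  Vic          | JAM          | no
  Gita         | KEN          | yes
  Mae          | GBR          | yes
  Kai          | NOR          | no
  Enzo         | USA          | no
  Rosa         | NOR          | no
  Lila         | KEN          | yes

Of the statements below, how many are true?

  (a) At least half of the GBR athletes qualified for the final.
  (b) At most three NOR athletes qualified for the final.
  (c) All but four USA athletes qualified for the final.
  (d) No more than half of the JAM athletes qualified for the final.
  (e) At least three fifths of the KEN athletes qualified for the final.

1

(a) GBR: |A| = 8, |A ∩ B| = 4; needs |A ∩ B| ≥ |A ∖ B| — true.
(b) NOR: |A| = 7, |A ∩ B| = 4; needs |A ∩ B| ≤ 3 — false.
(c) USA: |A| = 8, |A ∩ B| = 3; needs |A ∖ B| = 4 — false.
(d) JAM: |A| = 5, |A ∩ B| = 3; needs |A ∩ B| ≤ |A ∖ B| — false.
(e) KEN: |A| = 6, |A ∩ B| = 3; needs |A ∩ B| / |A| ≥ 3/5 — false.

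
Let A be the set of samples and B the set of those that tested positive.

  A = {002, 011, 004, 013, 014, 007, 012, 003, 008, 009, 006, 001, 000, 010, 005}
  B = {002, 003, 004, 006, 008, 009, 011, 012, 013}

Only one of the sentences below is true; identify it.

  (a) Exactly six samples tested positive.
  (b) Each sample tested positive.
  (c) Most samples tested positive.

|A| = 15, |A ∩ B| = 9, |A ∖ B| = 6.
(a) requires |A ∩ B| = 6: false.
(b) requires A ⊆ B, i.e. every element of A is in B (|A ∖ B| = 0): false.
(c) requires |A ∩ B| > |A ∖ B|: true.

(c)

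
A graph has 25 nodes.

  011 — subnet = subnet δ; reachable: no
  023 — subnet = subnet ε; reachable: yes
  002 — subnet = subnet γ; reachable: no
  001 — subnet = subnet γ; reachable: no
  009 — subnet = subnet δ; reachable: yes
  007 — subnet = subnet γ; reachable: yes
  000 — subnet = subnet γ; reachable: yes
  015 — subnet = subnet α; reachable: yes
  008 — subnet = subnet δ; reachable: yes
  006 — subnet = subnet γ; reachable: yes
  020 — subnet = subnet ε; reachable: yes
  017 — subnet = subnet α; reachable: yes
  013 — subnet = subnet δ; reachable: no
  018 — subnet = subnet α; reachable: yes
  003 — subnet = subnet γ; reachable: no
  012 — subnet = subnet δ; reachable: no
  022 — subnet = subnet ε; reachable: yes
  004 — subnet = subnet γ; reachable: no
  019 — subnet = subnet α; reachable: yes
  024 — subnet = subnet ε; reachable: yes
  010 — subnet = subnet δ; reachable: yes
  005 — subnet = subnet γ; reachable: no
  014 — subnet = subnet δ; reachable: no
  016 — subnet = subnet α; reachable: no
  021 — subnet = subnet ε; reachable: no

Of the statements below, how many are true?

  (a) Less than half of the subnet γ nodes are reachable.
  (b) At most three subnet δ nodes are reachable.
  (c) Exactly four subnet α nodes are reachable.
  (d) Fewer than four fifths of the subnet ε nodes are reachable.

(a) subnet γ: |A| = 8, |A ∩ B| = 3; needs |A ∩ B| < |A ∖ B| — true.
(b) subnet δ: |A| = 7, |A ∩ B| = 3; needs |A ∩ B| ≤ 3 — true.
(c) subnet α: |A| = 5, |A ∩ B| = 4; needs |A ∩ B| = 4 — true.
(d) subnet ε: |A| = 5, |A ∩ B| = 4; needs |A ∩ B| / |A| < 4/5 — false.

3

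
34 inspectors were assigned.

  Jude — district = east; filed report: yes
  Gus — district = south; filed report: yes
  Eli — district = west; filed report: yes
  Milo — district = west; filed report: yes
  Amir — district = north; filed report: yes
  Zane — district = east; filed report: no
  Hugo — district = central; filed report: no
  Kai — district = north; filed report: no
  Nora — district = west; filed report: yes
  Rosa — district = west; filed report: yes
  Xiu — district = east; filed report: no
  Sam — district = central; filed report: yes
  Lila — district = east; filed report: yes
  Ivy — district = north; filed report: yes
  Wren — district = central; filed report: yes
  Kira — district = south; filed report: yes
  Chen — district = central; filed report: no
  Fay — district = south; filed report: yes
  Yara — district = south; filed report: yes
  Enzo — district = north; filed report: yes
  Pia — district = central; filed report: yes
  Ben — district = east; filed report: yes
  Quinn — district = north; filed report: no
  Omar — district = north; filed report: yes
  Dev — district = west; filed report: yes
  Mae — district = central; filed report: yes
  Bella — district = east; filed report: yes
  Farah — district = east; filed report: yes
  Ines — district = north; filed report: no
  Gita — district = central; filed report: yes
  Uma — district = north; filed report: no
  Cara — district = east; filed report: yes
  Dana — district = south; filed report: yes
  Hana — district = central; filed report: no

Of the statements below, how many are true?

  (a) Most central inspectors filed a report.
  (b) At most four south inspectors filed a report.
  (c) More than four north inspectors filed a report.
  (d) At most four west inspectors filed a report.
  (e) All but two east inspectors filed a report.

2

(a) central: |A| = 8, |A ∩ B| = 5; needs |A ∩ B| > |A ∖ B| — true.
(b) south: |A| = 5, |A ∩ B| = 5; needs |A ∩ B| ≤ 4 — false.
(c) north: |A| = 8, |A ∩ B| = 4; needs |A ∩ B| > 4 — false.
(d) west: |A| = 5, |A ∩ B| = 5; needs |A ∩ B| ≤ 4 — false.
(e) east: |A| = 8, |A ∩ B| = 6; needs |A ∖ B| = 2 — true.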